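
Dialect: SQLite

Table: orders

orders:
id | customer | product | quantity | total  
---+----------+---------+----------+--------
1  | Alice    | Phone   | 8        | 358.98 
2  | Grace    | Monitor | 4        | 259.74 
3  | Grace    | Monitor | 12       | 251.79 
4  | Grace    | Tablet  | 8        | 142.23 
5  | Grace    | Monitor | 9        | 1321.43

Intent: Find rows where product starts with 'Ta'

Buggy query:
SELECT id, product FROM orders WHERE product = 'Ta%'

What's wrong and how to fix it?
Bug: '=' compares the literal string including the % character; pattern matching needs LIKE

Fix: Use LIKE for wildcard pattern matching

Corrected query:
SELECT id, product FROM orders WHERE product LIKE 'Ta%'

Result:
id | product
---+--------
4  | Tablet 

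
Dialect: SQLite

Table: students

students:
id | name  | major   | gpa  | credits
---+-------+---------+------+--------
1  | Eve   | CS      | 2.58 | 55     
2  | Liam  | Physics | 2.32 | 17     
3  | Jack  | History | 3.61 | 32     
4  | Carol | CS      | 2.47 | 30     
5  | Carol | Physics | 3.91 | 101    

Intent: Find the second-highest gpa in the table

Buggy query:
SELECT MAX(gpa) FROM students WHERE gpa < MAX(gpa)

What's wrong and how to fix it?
Bug: MAX(gpa) on the right of the comparison is an aggregate-in-WHERE error

Fix: Put the inner MAX in a scalar subquery

Corrected query:
SELECT MAX(gpa) FROM students WHERE gpa < (SELECT MAX(gpa) FROM students)

Result:
MAX(gpa)
--------
3.61    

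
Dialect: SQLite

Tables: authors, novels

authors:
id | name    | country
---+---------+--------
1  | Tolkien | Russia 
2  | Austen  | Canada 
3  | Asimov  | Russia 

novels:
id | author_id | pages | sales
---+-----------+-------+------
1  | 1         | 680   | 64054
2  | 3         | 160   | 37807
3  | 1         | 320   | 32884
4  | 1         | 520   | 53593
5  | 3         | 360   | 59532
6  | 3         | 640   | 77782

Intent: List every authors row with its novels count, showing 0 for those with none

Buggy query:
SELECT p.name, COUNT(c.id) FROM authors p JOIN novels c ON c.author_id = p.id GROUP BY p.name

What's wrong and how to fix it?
Bug: INNER JOIN drops authors rows that have no matching novels rows

Fix: Use LEFT JOIN so parents without children still appear (COUNT(c.id) gives 0)

Corrected query:
SELECT p.name, COUNT(c.id) FROM authors p LEFT JOIN novels c ON c.author_id = p.id GROUP BY p.name

Result:
name    | COUNT(c.id)
--------+------------
Asimov  | 3          
Austen  | 0          
Tolkien | 3          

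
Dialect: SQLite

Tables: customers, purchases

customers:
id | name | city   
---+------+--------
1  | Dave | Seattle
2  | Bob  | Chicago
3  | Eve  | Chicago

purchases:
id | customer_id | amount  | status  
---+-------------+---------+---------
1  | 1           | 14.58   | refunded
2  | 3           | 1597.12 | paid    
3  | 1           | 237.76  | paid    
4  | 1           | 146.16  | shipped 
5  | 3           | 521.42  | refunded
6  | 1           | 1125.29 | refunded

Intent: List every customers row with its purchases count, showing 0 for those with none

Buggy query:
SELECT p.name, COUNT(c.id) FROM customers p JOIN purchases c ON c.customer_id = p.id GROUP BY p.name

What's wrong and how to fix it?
Bug: INNER JOIN drops customers rows that have no matching purchases rows

Fix: Switch to LEFT JOIN to retain unmatched parent rows

Corrected query:
SELECT p.name, COUNT(c.id) FROM customers p LEFT JOIN purchases c ON c.customer_id = p.id GROUP BY p.name

Result:
name | COUNT(c.id)
-----+------------
Bob  | 0          
Dave | 4          
Eve  | 2          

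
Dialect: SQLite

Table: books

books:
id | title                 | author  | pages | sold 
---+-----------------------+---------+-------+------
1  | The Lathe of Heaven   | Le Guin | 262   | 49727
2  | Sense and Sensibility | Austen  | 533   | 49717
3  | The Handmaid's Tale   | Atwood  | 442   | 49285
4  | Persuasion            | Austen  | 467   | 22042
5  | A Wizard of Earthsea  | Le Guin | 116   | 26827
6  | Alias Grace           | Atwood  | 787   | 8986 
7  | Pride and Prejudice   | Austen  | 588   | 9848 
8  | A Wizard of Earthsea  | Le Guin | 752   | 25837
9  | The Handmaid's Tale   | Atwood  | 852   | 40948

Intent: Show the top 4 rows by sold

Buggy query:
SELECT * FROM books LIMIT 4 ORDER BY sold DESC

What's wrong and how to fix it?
Bug: LIMIT must come after ORDER BY

Fix: Sort with ORDER BY, then apply LIMIT

Corrected query:
SELECT * FROM books ORDER BY sold DESC LIMIT 4

Result:
id | title                 | author  | pages | sold 
---+-----------------------+---------+-------+------
1  | The Lathe of Heaven   | Le Guin | 262   | 49727
2  | Sense and Sensibility | Austen  | 533   | 49717
3  | The Handmaid's Tale   | Atwood  | 442   | 49285
9  | The Handmaid's Tale   | Atwood  | 852   | 40948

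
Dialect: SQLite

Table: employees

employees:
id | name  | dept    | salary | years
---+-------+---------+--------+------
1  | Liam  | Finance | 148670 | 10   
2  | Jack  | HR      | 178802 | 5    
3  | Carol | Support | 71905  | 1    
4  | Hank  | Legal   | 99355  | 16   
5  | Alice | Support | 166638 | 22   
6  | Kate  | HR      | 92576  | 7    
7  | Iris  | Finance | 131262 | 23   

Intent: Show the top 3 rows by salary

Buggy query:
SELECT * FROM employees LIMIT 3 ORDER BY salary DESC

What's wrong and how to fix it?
Bug: ORDER BY cannot follow LIMIT; LIMIT is the final clause

Fix: Swap the clauses: ORDER BY first, then LIMIT

Corrected query:
SELECT * FROM employees ORDER BY salary DESC LIMIT 3

Result:
id | name  | dept    | salary | years
---+-------+---------+--------+------
2  | Jack  | HR      | 178802 | 5    
5  | Alice | Support | 166638 | 22   
1  | Liam  | Finance | 148670 | 10   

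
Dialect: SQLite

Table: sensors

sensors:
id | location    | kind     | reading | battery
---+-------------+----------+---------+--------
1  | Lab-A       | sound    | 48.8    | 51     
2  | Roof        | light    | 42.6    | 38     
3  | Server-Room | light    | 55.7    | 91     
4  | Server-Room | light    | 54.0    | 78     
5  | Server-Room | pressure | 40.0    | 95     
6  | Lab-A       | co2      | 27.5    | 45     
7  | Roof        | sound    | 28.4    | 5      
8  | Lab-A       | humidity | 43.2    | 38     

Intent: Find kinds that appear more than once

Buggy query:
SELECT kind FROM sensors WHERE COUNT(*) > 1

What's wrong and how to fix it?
Bug: COUNT(*) is an aggregate and cannot be used in WHERE

Fix: Group first, then use HAVING for the count condition

Corrected query:
SELECT kind FROM sensors GROUP BY kind HAVING COUNT(*) > 1

Result:
kind 
-----
light
sound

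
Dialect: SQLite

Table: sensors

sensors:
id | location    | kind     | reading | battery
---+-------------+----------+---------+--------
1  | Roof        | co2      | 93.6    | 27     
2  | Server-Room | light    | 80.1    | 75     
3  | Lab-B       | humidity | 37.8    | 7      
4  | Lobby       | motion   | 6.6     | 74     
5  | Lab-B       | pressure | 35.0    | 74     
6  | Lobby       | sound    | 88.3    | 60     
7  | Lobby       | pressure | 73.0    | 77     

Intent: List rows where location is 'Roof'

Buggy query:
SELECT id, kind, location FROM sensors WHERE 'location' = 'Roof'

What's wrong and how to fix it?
Bug: Single quotes denote string literals in SQL; the column name is being compared as a constant string

Fix: Reference the column as location without single quotes

Corrected query:
SELECT id, kind, location FROM sensors WHERE location = 'Roof'

Result:
id | kind | location
---+------+---------
1  | co2  | Roof    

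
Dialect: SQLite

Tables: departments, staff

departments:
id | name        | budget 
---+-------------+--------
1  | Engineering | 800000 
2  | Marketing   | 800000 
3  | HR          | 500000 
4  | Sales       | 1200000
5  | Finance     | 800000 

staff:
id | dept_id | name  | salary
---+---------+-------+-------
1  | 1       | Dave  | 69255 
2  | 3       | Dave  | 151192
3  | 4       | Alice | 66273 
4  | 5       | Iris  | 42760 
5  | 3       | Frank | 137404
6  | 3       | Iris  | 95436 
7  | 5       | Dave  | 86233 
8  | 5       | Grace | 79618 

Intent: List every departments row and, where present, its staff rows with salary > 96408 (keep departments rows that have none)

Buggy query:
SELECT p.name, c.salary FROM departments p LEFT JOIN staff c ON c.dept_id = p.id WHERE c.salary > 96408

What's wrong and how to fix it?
Bug: A WHERE condition on the right-hand table after LEFT JOIN drops unmatched parents

Fix: Move the right-table condition into the ON clause so unmatched parents are kept

Corrected query:
SELECT p.name, c.salary FROM departments p LEFT JOIN staff c ON c.dept_id = p.id AND c.salary > 96408

Result:
name        | salary
------------+-------
Engineering | NULL  
Marketing   | NULL  
HR          | 137404
HR          | 151192
Sales       | NULL  
Finance     | NULL  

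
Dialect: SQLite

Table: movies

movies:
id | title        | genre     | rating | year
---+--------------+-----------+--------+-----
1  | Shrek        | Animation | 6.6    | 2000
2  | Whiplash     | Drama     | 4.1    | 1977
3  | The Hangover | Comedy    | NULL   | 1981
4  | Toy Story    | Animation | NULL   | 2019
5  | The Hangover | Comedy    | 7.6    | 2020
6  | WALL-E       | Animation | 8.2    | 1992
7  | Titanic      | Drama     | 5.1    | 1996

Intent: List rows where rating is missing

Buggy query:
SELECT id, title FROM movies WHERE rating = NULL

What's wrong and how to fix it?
Bug: '= NULL' is always unknown in SQL three-valued logic, so no rows match

Fix: Replace '= NULL' with 'IS NULL'

Corrected query:
SELECT id, title FROM movies WHERE rating IS NULL

Result:
id | title       
---+-------------
3  | The Hangover
4  | Toy Story   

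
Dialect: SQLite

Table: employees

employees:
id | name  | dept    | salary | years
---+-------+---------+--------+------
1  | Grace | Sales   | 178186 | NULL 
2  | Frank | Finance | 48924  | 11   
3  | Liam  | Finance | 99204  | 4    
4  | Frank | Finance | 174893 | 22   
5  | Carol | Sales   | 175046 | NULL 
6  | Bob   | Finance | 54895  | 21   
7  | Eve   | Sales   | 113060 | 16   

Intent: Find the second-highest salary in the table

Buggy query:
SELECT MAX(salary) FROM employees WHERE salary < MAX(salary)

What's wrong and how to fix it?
Bug: The inner MAX is an aggregate inside WHERE, which is not allowed

Fix: Compute the overall MAX in a subquery, then take MAX of rows below it

Corrected query:
SELECT MAX(salary) FROM employees WHERE salary < (SELECT MAX(salary) FROM employees)

Result:
MAX(salary)
-----------
175046     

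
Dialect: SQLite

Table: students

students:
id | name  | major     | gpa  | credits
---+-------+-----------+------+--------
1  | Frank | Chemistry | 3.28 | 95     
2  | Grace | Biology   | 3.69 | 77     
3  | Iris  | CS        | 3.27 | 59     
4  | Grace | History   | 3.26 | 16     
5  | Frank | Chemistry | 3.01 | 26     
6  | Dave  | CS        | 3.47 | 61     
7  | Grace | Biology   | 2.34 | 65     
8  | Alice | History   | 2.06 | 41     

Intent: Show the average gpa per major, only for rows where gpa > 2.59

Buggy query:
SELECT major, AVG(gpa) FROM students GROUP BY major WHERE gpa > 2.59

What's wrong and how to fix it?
Bug: Row-level WHERE must come before GROUP BY in the clause order

Fix: Place WHERE between FROM and GROUP BY

Corrected query:
SELECT major, AVG(gpa) FROM students WHERE gpa > 2.59 GROUP BY major

Result:
major     | AVG(gpa)
----------+---------
Biology   | 3.69    
CS        | 3.37    
Chemistry | 3.145   
History   | 3.26    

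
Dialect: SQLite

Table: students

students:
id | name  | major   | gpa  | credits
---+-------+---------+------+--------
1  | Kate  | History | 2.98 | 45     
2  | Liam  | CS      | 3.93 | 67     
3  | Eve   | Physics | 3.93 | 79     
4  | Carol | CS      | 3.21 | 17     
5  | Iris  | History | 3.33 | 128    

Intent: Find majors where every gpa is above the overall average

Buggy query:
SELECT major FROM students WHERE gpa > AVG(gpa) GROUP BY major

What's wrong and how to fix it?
Bug: AVG() is an aggregate; it can't sit directly in WHERE

Fix: Compute the overall average in a scalar subquery and compare each group's MIN against it in HAVING

Corrected query:
SELECT major FROM students GROUP BY major HAVING MIN(gpa) > (SELECT AVG(gpa) FROM students)

Result:
major  
-------
Physics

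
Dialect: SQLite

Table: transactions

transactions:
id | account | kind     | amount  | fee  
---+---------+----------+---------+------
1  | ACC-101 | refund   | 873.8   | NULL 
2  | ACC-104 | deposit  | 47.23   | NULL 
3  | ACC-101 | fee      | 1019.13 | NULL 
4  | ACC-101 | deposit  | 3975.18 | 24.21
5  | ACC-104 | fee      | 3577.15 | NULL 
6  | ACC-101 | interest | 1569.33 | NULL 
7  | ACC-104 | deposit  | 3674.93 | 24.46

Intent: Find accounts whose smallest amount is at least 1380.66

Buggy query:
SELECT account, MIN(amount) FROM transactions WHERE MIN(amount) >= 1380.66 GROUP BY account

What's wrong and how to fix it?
Bug: Aggregates like MIN are computed per group after WHERE runs

Fix: Replace WHERE with HAVING after the GROUP BY

Corrected query:
SELECT account, MIN(amount) FROM transactions GROUP BY account HAVING MIN(amount) >= 1380.66

Result:
(no rows)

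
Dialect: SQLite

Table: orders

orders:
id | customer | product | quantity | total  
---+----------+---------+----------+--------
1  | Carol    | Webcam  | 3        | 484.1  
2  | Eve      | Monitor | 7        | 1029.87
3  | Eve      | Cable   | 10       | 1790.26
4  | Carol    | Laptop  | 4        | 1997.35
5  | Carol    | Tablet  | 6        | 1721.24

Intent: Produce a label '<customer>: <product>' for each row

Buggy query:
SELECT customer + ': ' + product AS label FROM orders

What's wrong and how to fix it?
Bug: '+' is numeric addition; on text columns SQLite converts them to 0 instead of concatenating

Fix: Use the || operator for string concatenation

Corrected query:
SELECT customer || ': ' || product AS label FROM orders

Result:
label        
-------------
Carol: Webcam
Eve: Monitor 
Eve: Cable   
Carol: Laptop
Carol: Tablet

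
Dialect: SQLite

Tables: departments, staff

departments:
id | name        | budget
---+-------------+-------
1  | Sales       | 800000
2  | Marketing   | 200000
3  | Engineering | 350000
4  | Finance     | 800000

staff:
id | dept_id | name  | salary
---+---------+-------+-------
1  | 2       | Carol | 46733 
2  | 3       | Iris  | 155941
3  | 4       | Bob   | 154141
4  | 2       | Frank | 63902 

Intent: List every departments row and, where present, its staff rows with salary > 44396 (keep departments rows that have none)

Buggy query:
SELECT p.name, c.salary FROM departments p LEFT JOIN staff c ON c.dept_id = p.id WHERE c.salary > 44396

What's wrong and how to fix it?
Bug: A WHERE condition on the right-hand table after LEFT JOIN drops unmatched parents

Fix: Move the right-table condition into the ON clause so unmatched parents are kept

Corrected query:
SELECT p.name, c.salary FROM departments p LEFT JOIN staff c ON c.dept_id = p.id AND c.salary > 44396

Result:
name        | salary
------------+-------
Sales       | NULL  
Marketing   | 46733 
Marketing   | 63902 
Engineering | 155941
Finance     | 154141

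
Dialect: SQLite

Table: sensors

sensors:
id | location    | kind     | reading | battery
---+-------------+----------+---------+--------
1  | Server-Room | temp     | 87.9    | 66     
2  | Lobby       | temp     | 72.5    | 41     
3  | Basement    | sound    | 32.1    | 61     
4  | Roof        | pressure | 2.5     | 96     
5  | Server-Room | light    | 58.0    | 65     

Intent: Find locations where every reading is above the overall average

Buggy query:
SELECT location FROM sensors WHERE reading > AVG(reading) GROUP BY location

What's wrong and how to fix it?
Bug: WHERE evaluates per row before aggregation, so AVG() is unavailable

Fix: Compute the overall average in a scalar subquery and compare each group's MIN against it in HAVING

Corrected query:
SELECT location FROM sensors GROUP BY location HAVING MIN(reading) > (SELECT AVG(reading) FROM sensors)

Result:
location   
-----------
Lobby      
Server-Room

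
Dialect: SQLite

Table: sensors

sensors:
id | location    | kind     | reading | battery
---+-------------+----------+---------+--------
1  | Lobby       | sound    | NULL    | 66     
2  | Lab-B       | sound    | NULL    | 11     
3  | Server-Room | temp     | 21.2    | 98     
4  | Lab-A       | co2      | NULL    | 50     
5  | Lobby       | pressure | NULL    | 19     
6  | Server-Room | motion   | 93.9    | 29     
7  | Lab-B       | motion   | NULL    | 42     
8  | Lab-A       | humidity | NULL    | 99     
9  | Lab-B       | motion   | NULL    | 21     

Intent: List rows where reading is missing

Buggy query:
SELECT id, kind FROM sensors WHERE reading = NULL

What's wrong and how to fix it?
Bug: '= NULL' is always unknown in SQL three-valued logic, so no rows match

Fix: Use IS NULL to test for NULL

Corrected query:
SELECT id, kind FROM sensors WHERE reading IS NULL

Result:
id | kind    
---+---------
1  | sound   
2  | sound   
4  | co2     
5  | pressure
7  | motion  
8  | humidity
9  | motion  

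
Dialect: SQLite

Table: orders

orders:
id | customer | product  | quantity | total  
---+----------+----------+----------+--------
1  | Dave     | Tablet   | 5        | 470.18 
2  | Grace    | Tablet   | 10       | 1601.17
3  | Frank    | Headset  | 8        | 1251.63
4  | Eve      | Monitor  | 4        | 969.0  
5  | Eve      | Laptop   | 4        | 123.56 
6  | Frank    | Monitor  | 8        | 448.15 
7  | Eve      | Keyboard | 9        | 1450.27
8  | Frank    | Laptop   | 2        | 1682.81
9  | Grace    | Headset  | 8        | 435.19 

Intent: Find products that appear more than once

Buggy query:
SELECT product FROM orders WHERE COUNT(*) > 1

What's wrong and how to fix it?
Bug: WHERE can't reference COUNT(*); aggregates are computed after WHERE

Fix: GROUP BY product, then filter groups with HAVING COUNT(*) > 1

Corrected query:
SELECT product FROM orders GROUP BY product HAVING COUNT(*) > 1

Result:
product
-------
Headset
Laptop 
Monitor
Tablet 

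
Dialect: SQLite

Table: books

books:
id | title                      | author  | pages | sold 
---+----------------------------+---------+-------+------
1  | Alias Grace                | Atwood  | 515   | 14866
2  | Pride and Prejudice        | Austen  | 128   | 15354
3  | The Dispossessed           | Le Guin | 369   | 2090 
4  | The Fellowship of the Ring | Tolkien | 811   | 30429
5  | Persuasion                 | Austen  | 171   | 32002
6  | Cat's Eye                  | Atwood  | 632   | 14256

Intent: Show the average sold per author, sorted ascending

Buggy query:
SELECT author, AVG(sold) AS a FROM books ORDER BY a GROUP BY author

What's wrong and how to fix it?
Bug: GROUP BY must precede ORDER BY

Fix: Reorder: SELECT … FROM … GROUP BY … ORDER BY …

Corrected query:
SELECT author, AVG(sold) AS a FROM books GROUP BY author ORDER BY a

Result:
author  | a    
--------+------
Le Guin | 2090 
Atwood  | 14561
Austen  | 23678
Tolkien | 30429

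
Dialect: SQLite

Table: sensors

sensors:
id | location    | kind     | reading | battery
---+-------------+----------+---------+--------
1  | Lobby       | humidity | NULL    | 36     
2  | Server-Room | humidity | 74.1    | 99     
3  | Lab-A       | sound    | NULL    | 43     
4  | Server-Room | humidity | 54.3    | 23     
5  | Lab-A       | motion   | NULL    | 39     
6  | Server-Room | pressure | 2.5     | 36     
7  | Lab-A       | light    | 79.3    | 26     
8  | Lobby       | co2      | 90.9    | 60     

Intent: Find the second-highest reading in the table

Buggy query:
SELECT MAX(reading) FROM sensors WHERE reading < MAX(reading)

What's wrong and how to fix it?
Bug: MAX(reading) on the right of the comparison is an aggregate-in-WHERE error

Fix: Put the inner MAX in a scalar subquery

Corrected query:
SELECT MAX(reading) FROM sensors WHERE reading < (SELECT MAX(reading) FROM sensors)

Result:
MAX(reading)
------------
79.3        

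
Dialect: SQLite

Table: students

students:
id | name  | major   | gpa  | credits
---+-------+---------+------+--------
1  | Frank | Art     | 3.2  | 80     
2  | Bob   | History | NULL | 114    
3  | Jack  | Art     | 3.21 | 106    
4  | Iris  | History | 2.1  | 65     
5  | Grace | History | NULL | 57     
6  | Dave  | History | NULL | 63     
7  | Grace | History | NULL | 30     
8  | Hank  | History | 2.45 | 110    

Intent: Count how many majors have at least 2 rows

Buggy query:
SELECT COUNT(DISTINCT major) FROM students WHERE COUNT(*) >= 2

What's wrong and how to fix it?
Bug: WHERE filters individual rows, not groups, so a group-level COUNT is invalid there

Fix: Group first with HAVING COUNT(*) >= 2, then COUNT the resulting groups

Corrected query:
SELECT COUNT(*) FROM (SELECT major FROM students GROUP BY major HAVING COUNT(*) >= 2)

Result:
COUNT(*)
--------
2       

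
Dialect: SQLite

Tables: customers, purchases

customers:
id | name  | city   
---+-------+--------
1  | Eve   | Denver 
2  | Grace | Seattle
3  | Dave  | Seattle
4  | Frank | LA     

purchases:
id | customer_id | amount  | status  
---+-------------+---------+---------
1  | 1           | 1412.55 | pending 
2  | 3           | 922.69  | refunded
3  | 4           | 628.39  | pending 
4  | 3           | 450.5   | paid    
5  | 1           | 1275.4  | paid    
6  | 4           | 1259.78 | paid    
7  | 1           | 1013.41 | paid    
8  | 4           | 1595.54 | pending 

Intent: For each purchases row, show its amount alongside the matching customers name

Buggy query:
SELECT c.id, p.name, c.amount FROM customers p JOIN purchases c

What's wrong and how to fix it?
Bug: JOIN with no ON clause produces a cartesian product; every purchases row pairs with every customers row

Fix: Specify the join condition linking the foreign key to the parent id

Corrected query:
SELECT c.id, p.name, c.amount FROM customers p JOIN purchases c ON c.customer_id = p.id

Result:
id | name  | amount 
---+-------+--------
1  | Eve   | 1412.55
2  | Dave  | 922.69 
3  | Frank | 628.39 
4  | Dave  | 450.5  
5  | Eve   | 1275.4 
6  | Frank | 1259.78
7  | Eve   | 1013.41
8  | Frank | 1595.54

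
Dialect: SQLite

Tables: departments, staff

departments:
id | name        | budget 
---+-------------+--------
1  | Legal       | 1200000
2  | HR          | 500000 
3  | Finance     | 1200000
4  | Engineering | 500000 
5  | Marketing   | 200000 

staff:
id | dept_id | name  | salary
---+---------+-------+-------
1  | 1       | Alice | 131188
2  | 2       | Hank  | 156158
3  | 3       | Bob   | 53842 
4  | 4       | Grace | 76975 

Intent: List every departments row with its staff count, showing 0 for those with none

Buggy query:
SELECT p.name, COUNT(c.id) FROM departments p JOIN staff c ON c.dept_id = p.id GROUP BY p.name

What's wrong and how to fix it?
Bug: INNER JOIN drops departments rows that have no matching staff rows

Fix: Switch to LEFT JOIN to retain unmatched parent rows

Corrected query:
SELECT p.name, COUNT(c.id) FROM departments p LEFT JOIN staff c ON c.dept_id = p.id GROUP BY p.name

Result:
name        | COUNT(c.id)
------------+------------
Engineering | 1          
Finance     | 1          
HR          | 1          
Legal       | 1          
Marketing   | 0          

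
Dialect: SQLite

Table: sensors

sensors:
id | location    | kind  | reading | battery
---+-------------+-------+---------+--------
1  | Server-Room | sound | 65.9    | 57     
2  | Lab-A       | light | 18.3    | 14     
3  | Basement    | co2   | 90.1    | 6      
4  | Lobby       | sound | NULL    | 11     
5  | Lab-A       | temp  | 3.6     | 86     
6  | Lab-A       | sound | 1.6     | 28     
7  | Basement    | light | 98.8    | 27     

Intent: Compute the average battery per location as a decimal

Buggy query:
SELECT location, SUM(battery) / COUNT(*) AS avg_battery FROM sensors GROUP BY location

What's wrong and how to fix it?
Bug: SUM(battery) and COUNT(*) are both integers; the division truncates the fractional part

Fix: Multiply by 1.0 (or CAST to REAL) to force floating-point division

Corrected query:
SELECT location, SUM(battery) * 1.0 / COUNT(*) AS avg_battery FROM sensors GROUP BY location

Result:
location    | avg_battery
------------+------------
Basement    | 16.5       
Lab-A       | 42.666667  
Lobby       | 11         
Server-Room | 57         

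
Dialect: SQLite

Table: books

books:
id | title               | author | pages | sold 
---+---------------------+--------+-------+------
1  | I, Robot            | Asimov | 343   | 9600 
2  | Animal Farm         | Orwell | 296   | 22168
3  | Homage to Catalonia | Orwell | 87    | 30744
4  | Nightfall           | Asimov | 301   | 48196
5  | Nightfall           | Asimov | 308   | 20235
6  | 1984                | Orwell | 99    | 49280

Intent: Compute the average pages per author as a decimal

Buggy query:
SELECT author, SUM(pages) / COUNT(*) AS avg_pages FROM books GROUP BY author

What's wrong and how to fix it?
Bug: SUM(pages) and COUNT(*) are both integers; the division truncates the fractional part

Fix: Cast one side to REAL so the division keeps the fractional part

Corrected query:
SELECT author, SUM(pages) * 1.0 / COUNT(*) AS avg_pages FROM books GROUP BY author

Result:
author | avg_pages 
-------+-----------
Asimov | 317.333333
Orwell | 160.666667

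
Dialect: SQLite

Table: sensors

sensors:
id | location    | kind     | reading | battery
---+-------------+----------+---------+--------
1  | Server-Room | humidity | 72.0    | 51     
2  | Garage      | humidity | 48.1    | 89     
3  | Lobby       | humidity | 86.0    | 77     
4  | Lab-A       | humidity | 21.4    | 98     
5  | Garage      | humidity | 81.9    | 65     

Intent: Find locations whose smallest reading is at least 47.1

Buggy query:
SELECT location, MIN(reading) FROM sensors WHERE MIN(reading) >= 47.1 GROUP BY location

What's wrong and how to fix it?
Bug: MIN() in WHERE is a misuse of aggregate

Fix: Replace WHERE with HAVING after the GROUP BY

Corrected query:
SELECT location, MIN(reading) FROM sensors GROUP BY location HAVING MIN(reading) >= 47.1

Result:
location    | MIN(reading)
------------+-------------
Garage      | 48.1        
Lobby       | 86          
Server-Room | 72          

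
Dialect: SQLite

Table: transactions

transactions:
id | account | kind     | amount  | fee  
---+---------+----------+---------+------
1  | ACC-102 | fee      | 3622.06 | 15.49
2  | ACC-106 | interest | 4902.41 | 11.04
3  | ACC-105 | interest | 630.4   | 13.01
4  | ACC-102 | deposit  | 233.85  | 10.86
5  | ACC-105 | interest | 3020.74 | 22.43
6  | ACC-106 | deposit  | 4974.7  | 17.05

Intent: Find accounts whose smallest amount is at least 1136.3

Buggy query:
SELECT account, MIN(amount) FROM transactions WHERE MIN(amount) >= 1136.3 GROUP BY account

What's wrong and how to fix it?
Bug: Aggregates like MIN are computed per group after WHERE runs

Fix: Use HAVING for the per-group MIN condition

Corrected query:
SELECT account, MIN(amount) FROM transactions GROUP BY account HAVING MIN(amount) >= 1136.3

Result:
account | MIN(amount)
--------+------------
ACC-106 | 4902.41    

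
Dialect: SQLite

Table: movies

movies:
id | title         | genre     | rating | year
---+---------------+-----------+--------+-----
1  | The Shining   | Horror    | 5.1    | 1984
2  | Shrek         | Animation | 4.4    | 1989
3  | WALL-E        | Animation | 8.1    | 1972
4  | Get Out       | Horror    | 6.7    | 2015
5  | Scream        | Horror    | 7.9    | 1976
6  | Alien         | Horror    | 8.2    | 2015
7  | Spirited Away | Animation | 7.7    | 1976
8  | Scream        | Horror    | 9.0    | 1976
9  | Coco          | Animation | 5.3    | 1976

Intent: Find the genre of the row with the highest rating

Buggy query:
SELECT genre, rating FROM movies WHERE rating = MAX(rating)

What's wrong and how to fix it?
Bug: WHERE is evaluated per row; an aggregate over the whole table isn't defined there

Fix: Wrap MAX in a scalar subquery so WHERE compares against a single value

Corrected query:
SELECT genre, rating FROM movies WHERE rating = (SELECT MAX(rating) FROM movies)

Result:
genre  | rating
-------+-------
Horror | 9     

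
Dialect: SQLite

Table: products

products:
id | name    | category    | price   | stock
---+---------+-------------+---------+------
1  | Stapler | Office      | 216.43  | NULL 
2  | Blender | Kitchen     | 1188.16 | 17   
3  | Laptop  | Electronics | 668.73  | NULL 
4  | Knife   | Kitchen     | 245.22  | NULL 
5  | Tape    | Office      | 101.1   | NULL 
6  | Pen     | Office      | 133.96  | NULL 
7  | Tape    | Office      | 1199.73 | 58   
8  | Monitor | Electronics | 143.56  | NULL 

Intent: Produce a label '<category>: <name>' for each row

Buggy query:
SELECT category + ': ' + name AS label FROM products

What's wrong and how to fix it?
Bug: SQLite uses || for string concatenation; + coerces text to numbers (yielding 0)

Fix: Use the || operator for string concatenation

Corrected query:
SELECT category || ': ' || name AS label FROM products

Result:
label               
--------------------
Office: Stapler     
Kitchen: Blender    
Electronics: Laptop 
Kitchen: Knife      
Office: Tape        
Office: Pen         
Office: Tape        
Electronics: Monitor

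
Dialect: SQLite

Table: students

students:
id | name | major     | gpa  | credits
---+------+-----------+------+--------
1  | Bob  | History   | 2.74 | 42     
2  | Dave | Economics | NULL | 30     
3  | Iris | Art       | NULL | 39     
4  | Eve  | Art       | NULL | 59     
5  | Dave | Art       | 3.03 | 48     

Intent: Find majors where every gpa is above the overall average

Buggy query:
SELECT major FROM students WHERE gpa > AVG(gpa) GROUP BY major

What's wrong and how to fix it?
Bug: WHERE evaluates per row before aggregation, so AVG() is unavailable

Fix: Compute the overall average in a scalar subquery and compare each group's MIN against it in HAVING

Corrected query:
SELECT major FROM students GROUP BY major HAVING MIN(gpa) > (SELECT AVG(gpa) FROM students)

Result:
major
-----
Art  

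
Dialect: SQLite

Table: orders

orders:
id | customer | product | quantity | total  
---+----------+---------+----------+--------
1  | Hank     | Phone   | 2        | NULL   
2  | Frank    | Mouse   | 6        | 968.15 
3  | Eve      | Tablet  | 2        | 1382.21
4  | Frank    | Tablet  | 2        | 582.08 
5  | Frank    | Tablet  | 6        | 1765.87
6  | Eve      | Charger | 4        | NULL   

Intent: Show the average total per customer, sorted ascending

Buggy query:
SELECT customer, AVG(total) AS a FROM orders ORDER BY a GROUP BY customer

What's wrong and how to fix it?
Bug: ORDER BY appears before GROUP BY; SQL clause order requires GROUP BY first

Fix: Move ORDER BY to the end, after GROUP BY

Corrected query:
SELECT customer, AVG(total) AS a FROM orders GROUP BY customer ORDER BY a

Result:
customer | a          
---------+------------
Hank     | NULL       
Frank    | 1105.366667
Eve      | 1382.21    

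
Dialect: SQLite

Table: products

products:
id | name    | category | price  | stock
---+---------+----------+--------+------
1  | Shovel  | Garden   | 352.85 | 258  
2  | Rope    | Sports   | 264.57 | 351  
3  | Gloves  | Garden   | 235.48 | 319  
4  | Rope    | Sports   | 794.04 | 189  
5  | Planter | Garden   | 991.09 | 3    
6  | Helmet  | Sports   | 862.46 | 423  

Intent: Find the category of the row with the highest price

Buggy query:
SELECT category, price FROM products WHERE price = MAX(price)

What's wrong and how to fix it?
Bug: MAX(price) is an aggregate and cannot be used directly in WHERE

Fix: Wrap MAX in a scalar subquery so WHERE compares against a single value

Corrected query:
SELECT category, price FROM products WHERE price = (SELECT MAX(price) FROM products)

Result:
category | price 
---------+-------
Garden   | 991.09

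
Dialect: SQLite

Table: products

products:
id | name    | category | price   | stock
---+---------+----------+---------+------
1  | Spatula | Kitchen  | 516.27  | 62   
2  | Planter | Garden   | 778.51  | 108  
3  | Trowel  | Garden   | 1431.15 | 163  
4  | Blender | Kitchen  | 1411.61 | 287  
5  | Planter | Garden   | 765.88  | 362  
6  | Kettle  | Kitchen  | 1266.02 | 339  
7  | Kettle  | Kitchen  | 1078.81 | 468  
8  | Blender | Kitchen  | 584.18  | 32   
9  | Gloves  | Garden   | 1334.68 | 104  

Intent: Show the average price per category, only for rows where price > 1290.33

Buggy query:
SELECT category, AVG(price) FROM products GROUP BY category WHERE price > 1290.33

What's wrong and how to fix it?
Bug: Row-level WHERE must come before GROUP BY in the clause order

Fix: Place WHERE between FROM and GROUP BY

Corrected query:
SELECT category, AVG(price) FROM products WHERE price > 1290.33 GROUP BY category

Result:
category | AVG(price)
---------+-----------
Garden   | 1382.915  
Kitchen  | 1411.61   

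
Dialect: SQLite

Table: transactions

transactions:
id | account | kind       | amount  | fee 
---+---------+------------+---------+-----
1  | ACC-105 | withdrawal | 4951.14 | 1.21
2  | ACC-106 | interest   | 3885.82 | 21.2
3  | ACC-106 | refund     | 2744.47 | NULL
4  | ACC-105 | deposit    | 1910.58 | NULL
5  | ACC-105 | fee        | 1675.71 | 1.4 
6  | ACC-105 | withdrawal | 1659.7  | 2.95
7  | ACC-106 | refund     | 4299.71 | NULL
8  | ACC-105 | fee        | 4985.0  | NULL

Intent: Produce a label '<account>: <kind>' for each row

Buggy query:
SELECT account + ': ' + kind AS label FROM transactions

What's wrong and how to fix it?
Bug: '+' is numeric addition; on text columns SQLite converts them to 0 instead of concatenating

Fix: Replace + with || to concatenate text

Corrected query:
SELECT account || ': ' || kind AS label FROM transactions

Result:
label              
-------------------
ACC-105: withdrawal
ACC-106: interest  
ACC-106: refund    
ACC-105: deposit   
ACC-105: fee       
ACC-105: withdrawal
ACC-106: refund    
ACC-105: fee       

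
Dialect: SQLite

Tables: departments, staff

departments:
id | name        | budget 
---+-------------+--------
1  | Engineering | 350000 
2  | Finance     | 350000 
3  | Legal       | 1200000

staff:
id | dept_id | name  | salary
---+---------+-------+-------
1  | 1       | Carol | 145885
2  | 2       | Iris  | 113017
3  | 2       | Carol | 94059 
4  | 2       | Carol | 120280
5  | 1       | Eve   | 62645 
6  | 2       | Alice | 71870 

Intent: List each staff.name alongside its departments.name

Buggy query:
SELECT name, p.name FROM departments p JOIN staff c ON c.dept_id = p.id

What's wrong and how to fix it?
Bug: 'name' exists in both joined tables, so the database can't tell which one is meant

Fix: Qualify the column with its table alias (c.name)

Corrected query:
SELECT c.name, p.name FROM departments p JOIN staff c ON c.dept_id = p.id

Result:
name  | name       
------+------------
Carol | Engineering
Iris  | Finance    
Carol | Finance    
Carol | Finance    
Eve   | Engineering
Alice | Finance    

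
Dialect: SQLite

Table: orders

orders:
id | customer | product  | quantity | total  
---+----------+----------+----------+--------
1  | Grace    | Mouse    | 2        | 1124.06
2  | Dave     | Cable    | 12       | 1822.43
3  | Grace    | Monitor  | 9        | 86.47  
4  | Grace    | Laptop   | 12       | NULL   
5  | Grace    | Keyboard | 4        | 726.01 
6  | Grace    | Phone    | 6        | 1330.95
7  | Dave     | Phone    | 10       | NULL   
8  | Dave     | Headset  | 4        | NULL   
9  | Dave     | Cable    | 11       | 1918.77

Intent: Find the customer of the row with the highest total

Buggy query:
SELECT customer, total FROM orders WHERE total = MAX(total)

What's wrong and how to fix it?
Bug: MAX(total) is an aggregate and cannot be used directly in WHERE

Fix: Use a subquery: WHERE total = (SELECT MAX(total) FROM orders)

Corrected query:
SELECT customer, total FROM orders WHERE total = (SELECT MAX(total) FROM orders)

Result:
customer | total  
---------+--------
Dave     | 1918.77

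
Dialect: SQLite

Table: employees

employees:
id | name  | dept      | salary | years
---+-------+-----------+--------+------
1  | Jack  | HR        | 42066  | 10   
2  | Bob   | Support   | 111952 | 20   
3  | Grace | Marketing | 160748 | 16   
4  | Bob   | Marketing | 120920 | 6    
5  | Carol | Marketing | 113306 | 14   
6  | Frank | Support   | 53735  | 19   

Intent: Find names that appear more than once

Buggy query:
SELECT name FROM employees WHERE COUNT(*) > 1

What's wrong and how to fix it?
Bug: WHERE can't reference COUNT(*); aggregates are computed after WHERE

Fix: Group first, then use HAVING for the count condition

Corrected query:
SELECT name FROM employees GROUP BY name HAVING COUNT(*) > 1

Result:
name
----
Bob 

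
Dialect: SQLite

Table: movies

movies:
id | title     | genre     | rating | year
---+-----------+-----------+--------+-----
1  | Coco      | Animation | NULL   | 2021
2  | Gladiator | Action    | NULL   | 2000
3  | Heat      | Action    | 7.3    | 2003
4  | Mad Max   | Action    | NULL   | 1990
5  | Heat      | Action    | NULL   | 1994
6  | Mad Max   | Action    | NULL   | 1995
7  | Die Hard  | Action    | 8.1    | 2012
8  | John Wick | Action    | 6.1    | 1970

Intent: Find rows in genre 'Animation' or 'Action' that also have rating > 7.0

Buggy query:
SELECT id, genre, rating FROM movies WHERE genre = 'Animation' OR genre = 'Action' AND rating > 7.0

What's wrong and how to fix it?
Bug: Without parentheses, AND is evaluated before OR, so the rating filter only applies to the 'Action' branch

Fix: Add parentheses around the OR so the AND applies to both alternatives

Corrected query:
SELECT id, genre, rating FROM movies WHERE (genre = 'Animation' OR genre = 'Action') AND rating > 7.0

Result:
id | genre  | rating
---+--------+-------
3  | Action | 7.3   
7  | Action | 8.1   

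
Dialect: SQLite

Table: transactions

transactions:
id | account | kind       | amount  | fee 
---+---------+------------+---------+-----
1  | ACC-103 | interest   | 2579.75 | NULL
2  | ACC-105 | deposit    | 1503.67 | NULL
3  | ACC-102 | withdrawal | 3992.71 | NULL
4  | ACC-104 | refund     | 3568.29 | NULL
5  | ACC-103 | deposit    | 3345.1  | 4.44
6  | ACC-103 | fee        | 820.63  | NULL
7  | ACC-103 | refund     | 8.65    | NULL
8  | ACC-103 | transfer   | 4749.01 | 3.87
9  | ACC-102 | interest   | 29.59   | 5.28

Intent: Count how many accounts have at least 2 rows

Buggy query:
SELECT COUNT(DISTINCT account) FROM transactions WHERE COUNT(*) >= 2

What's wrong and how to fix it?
Bug: WHERE filters individual rows, not groups, so a group-level COUNT is invalid there

Fix: Group first with HAVING COUNT(*) >= 2, then COUNT the resulting groups

Corrected query:
SELECT COUNT(*) FROM (SELECT account FROM transactions GROUP BY account HAVING COUNT(*) >= 2)

Result:
COUNT(*)
--------
2       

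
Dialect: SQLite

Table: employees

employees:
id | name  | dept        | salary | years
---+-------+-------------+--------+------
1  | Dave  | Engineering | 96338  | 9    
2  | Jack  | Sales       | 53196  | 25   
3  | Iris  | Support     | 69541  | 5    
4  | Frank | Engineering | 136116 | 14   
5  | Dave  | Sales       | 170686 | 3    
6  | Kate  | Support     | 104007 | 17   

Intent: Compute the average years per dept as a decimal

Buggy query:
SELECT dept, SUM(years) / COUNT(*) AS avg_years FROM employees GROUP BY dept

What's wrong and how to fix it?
Bug: SUM(years) and COUNT(*) are both integers; the division truncates the fractional part

Fix: Multiply by 1.0 (or CAST to REAL) to force floating-point division

Corrected query:
SELECT dept, SUM(years) * 1.0 / COUNT(*) AS avg_years FROM employees GROUP BY dept

Result:
dept        | avg_years
------------+----------
Engineering | 11.5     
Sales       | 14       
Support     | 11       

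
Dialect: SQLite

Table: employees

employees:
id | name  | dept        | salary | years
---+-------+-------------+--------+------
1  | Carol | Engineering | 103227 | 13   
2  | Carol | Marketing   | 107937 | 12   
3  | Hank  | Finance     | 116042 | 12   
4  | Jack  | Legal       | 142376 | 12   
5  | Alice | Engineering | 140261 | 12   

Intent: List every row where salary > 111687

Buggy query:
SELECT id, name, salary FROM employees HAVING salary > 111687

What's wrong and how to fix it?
Bug: This is a non-aggregate query (no GROUP BY, no aggregates), so in SQLite the HAVING clause is invalid here; a row-level condition belongs in WHERE

Fix: Replace HAVING with WHERE since the condition applies to individual rows

Corrected query:
SELECT id, name, salary FROM employees WHERE salary > 111687

Result:
id | name  | salary
---+-------+-------
3  | Hank  | 116042
4  | Jack  | 142376
5  | Alice | 140261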